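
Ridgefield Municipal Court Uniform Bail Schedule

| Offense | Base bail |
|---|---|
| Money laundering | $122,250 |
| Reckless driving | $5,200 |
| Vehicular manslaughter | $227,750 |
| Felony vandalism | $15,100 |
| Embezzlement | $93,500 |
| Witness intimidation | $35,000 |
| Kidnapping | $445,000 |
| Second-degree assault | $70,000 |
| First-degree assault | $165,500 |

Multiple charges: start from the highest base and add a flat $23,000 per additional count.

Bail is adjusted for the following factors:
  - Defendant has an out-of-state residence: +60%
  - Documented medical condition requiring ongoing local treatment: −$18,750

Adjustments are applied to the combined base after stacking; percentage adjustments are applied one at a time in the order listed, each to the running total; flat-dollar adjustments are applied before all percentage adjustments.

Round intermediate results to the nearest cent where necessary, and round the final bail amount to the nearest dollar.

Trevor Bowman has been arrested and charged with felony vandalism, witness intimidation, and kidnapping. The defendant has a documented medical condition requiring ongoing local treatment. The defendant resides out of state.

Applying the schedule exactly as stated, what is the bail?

$755,600

Base amounts from the schedule: felony vandalism $15,100; witness intimidation $35,000; kidnapping $445,000.
Stacking rule: highest base plus $23,000 per additional charge. Highest is kidnapping at $445,000; 2 additional charges → +$46,000. Combined base = $491,000.
Documented medical condition requiring ongoing local treatment (−$18,750 flat): $491,000 − $18,750 = $472,250.
Defendant has an out-of-state residence (+60%): $472,250 × 1.6 = $755,600.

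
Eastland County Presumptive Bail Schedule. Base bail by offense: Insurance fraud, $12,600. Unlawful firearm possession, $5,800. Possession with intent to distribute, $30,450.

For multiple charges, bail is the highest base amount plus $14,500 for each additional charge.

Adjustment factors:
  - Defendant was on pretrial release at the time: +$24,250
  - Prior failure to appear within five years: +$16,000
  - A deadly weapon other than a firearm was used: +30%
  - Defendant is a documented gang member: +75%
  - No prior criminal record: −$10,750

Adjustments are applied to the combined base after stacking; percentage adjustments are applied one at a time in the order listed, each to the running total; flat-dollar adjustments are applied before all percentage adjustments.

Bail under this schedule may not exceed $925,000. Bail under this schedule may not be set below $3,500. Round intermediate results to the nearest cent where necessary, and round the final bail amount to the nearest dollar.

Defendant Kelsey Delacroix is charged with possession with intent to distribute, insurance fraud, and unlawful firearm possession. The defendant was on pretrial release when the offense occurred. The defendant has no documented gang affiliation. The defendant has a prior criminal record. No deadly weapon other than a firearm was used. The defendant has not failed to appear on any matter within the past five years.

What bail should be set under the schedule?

Base amounts from the schedule: possession with intent to distribute $30,450; insurance fraud $12,600; unlawful firearm possession $5,800.
Stacking rule: highest base plus $14,500 per additional charge. Highest is possession with intent to distribute at $30,450; 2 additional charges → +$29,000. Combined base = $59,450.
Defendant was on pretrial release at the time (+$24,250 flat): $59,450 + $24,250 = $83,700.
$83,700 is within the $925,000 maximum.
$83,700 is at or above the $3,500 minimum.

$83,700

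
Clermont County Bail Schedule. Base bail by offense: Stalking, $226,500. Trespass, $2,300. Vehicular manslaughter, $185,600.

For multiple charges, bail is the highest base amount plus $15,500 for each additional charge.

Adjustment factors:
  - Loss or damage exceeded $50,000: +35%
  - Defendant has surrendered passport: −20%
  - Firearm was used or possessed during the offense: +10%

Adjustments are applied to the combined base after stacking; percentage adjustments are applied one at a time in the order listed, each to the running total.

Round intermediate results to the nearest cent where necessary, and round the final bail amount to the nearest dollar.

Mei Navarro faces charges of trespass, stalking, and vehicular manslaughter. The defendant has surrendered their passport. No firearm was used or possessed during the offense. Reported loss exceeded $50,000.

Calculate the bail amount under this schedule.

Base amounts from the schedule: trespass $2,300; stalking $226,500; vehicular manslaughter $185,600.
Stacking rule: highest base plus $15,500 per additional charge. Highest is stalking at $226,500; 2 additional charges → +$31,000. Combined base = $257,500.
Loss or damage exceeded $50,000 (+35%): $257,500 × 1.35 = $347,625.
Defendant has surrendered passport (−20%): $347,625 × 0.8 = $278,100.

$278,100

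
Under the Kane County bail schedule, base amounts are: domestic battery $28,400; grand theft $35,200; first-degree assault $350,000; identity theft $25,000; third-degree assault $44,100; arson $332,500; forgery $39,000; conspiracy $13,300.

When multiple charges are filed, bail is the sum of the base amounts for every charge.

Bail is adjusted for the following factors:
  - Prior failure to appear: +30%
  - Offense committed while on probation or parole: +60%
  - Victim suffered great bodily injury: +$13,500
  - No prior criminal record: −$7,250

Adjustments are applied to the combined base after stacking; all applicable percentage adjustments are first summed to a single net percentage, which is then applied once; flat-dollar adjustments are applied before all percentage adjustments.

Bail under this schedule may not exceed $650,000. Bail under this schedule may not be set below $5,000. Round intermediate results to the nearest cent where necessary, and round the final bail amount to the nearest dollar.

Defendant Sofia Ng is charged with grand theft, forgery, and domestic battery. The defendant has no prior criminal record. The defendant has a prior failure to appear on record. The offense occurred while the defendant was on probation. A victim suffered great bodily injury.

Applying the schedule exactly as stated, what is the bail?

$206,815

Base amounts from the schedule: grand theft $35,200; forgery $39,000; domestic battery $28,400.
Stacking rule: sum of all bases. $35,200 + $39,000 + $28,400 = $102,600.
Victim suffered great bodily injury (+$13,500 flat): $102,600 + $13,500 = $116,100.
No prior criminal record (−$7,250 flat): $116,100 − $7,250 = $108,850.
Net percentage adjustment: +30% +60% = +90%. $108,850 × 1.9 = $206,815.
$206,815 is within the $650,000 maximum.
$206,815 is at or above the $5,000 minimum.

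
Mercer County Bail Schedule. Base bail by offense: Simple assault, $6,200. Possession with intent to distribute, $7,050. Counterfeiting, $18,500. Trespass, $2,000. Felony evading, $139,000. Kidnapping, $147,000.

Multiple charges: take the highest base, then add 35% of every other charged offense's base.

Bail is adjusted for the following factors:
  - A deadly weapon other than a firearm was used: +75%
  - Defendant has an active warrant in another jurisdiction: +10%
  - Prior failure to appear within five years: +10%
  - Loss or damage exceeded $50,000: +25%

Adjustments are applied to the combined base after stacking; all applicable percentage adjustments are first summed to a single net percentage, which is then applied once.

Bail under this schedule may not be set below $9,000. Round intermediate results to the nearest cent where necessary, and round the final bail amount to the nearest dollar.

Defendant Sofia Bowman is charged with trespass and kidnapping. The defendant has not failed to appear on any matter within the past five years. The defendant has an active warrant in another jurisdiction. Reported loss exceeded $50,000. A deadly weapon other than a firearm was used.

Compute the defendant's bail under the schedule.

$310,170

Base amounts from the schedule: trespass $2,000; kidnapping $147,000.
Stacking rule: highest base plus 35% of each additional charge. Highest is kidnapping at $147,000. Additional: $2,000 × 35% = $700. Combined base = $147,000 + $700 = $147,700.
Net percentage adjustment: +75% +10% +25% = +110%. $147,700 × 2.1 = $310,170.
$310,170 is at or above the $9,000 minimum.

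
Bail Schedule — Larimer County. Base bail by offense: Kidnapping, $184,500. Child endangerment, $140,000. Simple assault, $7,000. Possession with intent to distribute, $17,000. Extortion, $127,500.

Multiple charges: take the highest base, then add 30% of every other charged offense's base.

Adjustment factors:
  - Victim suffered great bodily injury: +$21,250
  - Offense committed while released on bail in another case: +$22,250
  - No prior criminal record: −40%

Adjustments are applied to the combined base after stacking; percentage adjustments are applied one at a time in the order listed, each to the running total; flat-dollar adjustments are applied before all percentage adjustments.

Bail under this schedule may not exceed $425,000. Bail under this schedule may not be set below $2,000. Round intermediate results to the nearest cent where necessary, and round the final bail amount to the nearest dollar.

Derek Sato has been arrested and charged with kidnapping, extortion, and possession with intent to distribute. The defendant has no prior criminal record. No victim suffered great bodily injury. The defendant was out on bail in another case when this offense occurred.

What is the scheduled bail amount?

$150,060

Base amounts from the schedule: kidnapping $184,500; extortion $127,500; possession with intent to distribute $17,000.
Stacking rule: highest base plus 30% of each additional charge. Highest is kidnapping at $184,500. Additional: $127,500 × 30% = $38,250; $17,000 × 30% = $5,100. Combined base = $184,500 + $43,350 = $227,850.
Offense committed while released on bail in another case (+$22,250 flat): $227,850 + $22,250 = $250,100.
No prior criminal record (−40%): $250,100 × 0.6 = $150,060.
$150,060 is within the $425,000 maximum.
$150,060 is at or above the $2,000 minimum.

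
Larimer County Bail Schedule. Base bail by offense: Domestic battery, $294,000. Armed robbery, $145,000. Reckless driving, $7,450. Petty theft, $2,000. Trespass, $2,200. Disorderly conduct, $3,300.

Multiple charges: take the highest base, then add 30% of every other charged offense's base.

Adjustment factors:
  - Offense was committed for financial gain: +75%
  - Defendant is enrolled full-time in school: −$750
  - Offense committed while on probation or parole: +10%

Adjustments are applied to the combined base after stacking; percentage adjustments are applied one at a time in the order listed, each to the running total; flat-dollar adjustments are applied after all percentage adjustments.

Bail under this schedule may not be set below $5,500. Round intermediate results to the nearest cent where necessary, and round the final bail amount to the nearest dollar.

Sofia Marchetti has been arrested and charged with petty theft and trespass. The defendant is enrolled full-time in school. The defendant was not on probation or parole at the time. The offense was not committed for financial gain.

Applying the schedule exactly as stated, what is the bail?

$5,500

Base amounts from the schedule: petty theft $2,000; trespass $2,200.
Stacking rule: highest base plus 30% of each additional charge. Highest is trespass at $2,200. Additional: $2,000 × 30% = $600. Combined base = $2,200 + $600 = $2,800.
Defendant is enrolled full-time in school (−$750 flat): $2,800 − $750 = $2,050.
Result $2,050 is below the minimum of $5,500; bail is set at the minimum $5,500.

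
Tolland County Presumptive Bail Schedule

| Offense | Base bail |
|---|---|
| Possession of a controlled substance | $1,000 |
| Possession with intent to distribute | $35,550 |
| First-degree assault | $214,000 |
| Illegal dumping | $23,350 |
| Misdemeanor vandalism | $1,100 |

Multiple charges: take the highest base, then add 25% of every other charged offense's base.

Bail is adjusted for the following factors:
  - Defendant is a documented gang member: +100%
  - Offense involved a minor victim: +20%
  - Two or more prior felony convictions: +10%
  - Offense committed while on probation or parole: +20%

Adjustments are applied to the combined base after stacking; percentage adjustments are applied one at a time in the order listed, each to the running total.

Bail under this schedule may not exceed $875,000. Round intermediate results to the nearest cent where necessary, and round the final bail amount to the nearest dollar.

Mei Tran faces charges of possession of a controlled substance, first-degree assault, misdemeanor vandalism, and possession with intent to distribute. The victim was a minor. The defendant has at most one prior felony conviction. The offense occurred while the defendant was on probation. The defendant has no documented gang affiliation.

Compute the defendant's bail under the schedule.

Base amounts from the schedule: possession of a controlled substance $1,000; first-degree assault $214,000; misdemeanor vandalism $1,100; possession with intent to distribute $35,550.
Stacking rule: highest base plus 25% of each additional charge. Highest is first-degree assault at $214,000. Additional: $1,000 × 25% = $250; $1,100 × 25% = $275; $35,550 × 25% = $8,887.50. Combined base = $214,000 + $9,412.50 = $223,412.50.
Offense involved a minor victim (+20%): $223,412.50 × 1.2 = $268,095.
Offense committed while on probation or parole (+20%): $268,095 × 1.2 = $321,714.
$321,714 is within the $875,000 maximum.

$321,714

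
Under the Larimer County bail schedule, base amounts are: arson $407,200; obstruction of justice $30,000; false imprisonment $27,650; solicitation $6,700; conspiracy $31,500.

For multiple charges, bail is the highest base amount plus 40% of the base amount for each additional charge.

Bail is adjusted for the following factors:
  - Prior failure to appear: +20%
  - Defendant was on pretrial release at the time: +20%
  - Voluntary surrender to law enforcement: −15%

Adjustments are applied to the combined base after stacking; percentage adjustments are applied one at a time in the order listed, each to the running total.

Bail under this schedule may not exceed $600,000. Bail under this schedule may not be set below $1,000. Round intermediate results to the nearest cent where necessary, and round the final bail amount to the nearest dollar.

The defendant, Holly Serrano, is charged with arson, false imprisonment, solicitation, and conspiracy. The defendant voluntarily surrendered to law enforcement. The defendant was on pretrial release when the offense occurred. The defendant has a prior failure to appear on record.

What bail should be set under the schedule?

$530,653

Base amounts from the schedule: arson $407,200; false imprisonment $27,650; solicitation $6,700; conspiracy $31,500.
Stacking rule: highest base plus 40% of each additional charge. Highest is arson at $407,200. Additional: $27,650 × 40% = $11,060; $6,700 × 40% = $2,680; $31,500 × 40% = $12,600. Combined base = $407,200 + $26,340 = $433,540.
Prior failure to appear (+20%): $433,540 × 1.2 = $520,248.
Defendant was on pretrial release at the time (+20%): $520,248 × 1.2 = $624,297.60.
Voluntary surrender to law enforcement (−15%): $624,297.60 × 0.85 = $530,652.96.
$530,652.96 is within the $600,000 maximum.
$530,652.96 is at or above the $1,000 minimum.
Rounded to the nearest dollar: $530,653.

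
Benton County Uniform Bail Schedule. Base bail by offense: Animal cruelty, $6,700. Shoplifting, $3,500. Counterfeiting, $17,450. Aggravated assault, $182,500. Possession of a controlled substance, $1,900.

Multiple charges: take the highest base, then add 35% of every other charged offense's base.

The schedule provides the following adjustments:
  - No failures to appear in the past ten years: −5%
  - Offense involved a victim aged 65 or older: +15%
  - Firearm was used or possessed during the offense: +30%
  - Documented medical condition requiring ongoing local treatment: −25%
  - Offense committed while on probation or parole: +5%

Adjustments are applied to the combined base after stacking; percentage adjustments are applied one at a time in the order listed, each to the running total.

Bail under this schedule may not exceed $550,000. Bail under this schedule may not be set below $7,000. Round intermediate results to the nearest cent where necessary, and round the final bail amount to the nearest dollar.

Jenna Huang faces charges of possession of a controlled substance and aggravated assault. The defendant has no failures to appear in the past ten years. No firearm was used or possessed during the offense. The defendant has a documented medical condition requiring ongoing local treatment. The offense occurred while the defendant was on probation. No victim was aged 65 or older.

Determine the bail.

Base amounts from the schedule: possession of a controlled substance $1,900; aggravated assault $182,500.
Stacking rule: highest base plus 35% of each additional charge. Highest is aggravated assault at $182,500. Additional: $1,900 × 35% = $665. Combined base = $182,500 + $665 = $183,165.
No failures to appear in the past ten years (−5%): $183,165 × 0.95 = $174,006.75.
Documented medical condition requiring ongoing local treatment (−25%): $174,006.75 × 0.75 = $130,505.06.
Offense committed while on probation or parole (+5%): $130,505.06 × 1.05 = $137,030.31.
$137,030.31 is within the $550,000 maximum.
$137,030.31 is at or above the $7,000 minimum.
Rounded to the nearest dollar: $137,030.

$137,030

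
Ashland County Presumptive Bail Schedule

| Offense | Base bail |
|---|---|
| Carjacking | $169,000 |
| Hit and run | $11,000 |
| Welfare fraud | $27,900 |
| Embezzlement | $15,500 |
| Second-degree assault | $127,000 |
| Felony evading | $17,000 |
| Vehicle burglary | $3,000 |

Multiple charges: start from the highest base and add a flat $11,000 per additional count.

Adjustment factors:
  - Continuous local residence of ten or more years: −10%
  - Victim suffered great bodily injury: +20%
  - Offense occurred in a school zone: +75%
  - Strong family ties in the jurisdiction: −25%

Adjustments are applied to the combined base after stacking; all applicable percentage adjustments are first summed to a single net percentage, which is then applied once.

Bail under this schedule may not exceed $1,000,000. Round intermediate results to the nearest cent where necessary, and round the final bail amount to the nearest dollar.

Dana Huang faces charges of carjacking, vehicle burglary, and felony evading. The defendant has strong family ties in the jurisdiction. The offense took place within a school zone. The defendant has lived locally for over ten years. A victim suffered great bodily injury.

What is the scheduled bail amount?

Base amounts from the schedule: carjacking $169,000; vehicle burglary $3,000; felony evading $17,000.
Stacking rule: highest base plus $11,000 per additional charge. Highest is carjacking at $169,000; 2 additional charges → +$22,000. Combined base = $191,000.
Net percentage adjustment: −10% +20% +75% −25% = +60%. $191,000 × 1.6 = $305,600.
$305,600 is within the $1,000,000 maximum.

$305,600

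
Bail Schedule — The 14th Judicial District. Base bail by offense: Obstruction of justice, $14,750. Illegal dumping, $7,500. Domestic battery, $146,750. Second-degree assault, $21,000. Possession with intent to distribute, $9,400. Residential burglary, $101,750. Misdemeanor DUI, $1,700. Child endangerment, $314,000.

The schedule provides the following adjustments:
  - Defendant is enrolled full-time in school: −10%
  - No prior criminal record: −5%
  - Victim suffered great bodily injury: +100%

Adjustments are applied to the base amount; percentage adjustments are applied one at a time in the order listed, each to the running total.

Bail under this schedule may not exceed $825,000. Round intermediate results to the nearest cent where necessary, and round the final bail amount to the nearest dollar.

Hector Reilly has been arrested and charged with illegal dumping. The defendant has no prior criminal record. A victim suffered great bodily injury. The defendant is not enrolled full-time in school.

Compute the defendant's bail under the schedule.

Base amounts from the schedule: illegal dumping $7,500.
Single charge. Combined base = $7,500.
No prior criminal record (−5%): $7,500 × 0.95 = $7,125.
Victim suffered great bodily injury (+100%): $7,125 × 2 = $14,250.
$14,250 is within the $825,000 maximum.

$14,250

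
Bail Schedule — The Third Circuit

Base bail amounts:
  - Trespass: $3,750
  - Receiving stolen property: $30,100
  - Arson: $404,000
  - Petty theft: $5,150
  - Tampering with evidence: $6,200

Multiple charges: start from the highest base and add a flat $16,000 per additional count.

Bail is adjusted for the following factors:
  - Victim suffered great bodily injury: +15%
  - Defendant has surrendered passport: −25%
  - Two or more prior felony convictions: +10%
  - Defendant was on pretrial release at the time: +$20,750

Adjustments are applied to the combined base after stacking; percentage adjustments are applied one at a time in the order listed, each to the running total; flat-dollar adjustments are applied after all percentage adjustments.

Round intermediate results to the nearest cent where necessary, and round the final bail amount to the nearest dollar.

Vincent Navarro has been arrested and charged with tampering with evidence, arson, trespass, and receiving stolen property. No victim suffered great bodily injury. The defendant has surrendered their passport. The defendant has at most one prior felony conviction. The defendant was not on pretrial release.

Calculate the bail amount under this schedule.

Base amounts from the schedule: tampering with evidence $6,200; arson $404,000; trespass $3,750; receiving stolen property $30,100.
Stacking rule: highest base plus $16,000 per additional charge. Highest is arson at $404,000; 3 additional charges → +$48,000. Combined base = $452,000.
Defendant has surrendered passport (−25%): $452,000 × 0.75 = $339,000.

$339,000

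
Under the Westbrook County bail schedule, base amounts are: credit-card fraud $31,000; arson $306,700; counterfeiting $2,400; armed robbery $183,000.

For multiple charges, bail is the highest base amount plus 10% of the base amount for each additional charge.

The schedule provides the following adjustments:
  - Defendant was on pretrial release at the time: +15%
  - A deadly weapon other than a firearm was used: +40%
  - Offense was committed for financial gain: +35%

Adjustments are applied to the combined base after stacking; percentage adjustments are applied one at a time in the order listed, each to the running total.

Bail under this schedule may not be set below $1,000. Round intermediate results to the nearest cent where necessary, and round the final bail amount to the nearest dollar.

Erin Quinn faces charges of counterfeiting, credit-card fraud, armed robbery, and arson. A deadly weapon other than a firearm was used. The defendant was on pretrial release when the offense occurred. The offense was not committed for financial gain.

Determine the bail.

$528,627

Base amounts from the schedule: counterfeiting $2,400; credit-card fraud $31,000; armed robbery $183,000; arson $306,700.
Stacking rule: highest base plus 10% of each additional charge. Highest is arson at $306,700. Additional: $2,400 × 10% = $240; $31,000 × 10% = $3,100; $183,000 × 10% = $18,300. Combined base = $306,700 + $21,640 = $328,340.
Defendant was on pretrial release at the time (+15%): $328,340 × 1.15 = $377,591.
A deadly weapon other than a firearm was used (+40%): $377,591 × 1.4 = $528,627.40.
$528,627.40 is at or above the $1,000 minimum.
Rounded to the nearest dollar: $528,627.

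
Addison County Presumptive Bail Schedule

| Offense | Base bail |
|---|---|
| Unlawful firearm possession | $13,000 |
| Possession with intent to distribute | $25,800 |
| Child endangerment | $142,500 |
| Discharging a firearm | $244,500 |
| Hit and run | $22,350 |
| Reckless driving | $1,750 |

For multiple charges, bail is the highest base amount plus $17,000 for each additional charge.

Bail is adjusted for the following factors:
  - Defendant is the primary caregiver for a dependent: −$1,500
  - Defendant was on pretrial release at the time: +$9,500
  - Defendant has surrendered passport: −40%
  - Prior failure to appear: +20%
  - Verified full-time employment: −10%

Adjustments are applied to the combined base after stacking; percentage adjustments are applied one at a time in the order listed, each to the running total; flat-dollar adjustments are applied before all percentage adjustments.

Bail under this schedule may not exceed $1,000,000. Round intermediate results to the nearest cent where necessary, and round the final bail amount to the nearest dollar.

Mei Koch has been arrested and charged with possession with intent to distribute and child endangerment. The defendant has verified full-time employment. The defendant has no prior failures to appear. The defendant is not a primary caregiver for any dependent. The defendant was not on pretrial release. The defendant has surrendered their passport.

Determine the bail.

Base amounts from the schedule: possession with intent to distribute $25,800; child endangerment $142,500.
Stacking rule: highest base plus $17,000 per additional charge. Highest is child endangerment at $142,500; 1 additional charge → +$17,000. Combined base = $159,500.
Defendant has surrendered passport (−40%): $159,500 × 0.6 = $95,700.
Verified full-time employment (−10%): $95,700 × 0.9 = $86,130.
$86,130 is within the $1,000,000 maximum.

$86,130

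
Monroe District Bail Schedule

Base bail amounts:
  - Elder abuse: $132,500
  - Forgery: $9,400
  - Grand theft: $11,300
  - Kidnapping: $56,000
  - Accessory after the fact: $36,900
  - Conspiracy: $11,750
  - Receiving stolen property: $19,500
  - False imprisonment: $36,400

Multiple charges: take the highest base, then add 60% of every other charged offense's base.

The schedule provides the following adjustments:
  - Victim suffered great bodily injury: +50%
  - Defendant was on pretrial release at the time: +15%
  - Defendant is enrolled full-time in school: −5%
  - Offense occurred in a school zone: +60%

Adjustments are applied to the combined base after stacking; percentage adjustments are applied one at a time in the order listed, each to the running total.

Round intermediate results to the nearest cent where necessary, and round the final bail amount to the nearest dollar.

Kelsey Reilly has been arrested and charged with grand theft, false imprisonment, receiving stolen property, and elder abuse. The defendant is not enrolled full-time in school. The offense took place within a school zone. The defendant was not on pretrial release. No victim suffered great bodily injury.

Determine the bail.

$276,512

Base amounts from the schedule: grand theft $11,300; false imprisonment $36,400; receiving stolen property $19,500; elder abuse $132,500.
Stacking rule: highest base plus 60% of each additional charge. Highest is elder abuse at $132,500. Additional: $11,300 × 60% = $6,780; $36,400 × 60% = $21,840; $19,500 × 60% = $11,700. Combined base = $132,500 + $40,320 = $172,820.
Offense occurred in a school zone (+60%): $172,820 × 1.6 = $276,512.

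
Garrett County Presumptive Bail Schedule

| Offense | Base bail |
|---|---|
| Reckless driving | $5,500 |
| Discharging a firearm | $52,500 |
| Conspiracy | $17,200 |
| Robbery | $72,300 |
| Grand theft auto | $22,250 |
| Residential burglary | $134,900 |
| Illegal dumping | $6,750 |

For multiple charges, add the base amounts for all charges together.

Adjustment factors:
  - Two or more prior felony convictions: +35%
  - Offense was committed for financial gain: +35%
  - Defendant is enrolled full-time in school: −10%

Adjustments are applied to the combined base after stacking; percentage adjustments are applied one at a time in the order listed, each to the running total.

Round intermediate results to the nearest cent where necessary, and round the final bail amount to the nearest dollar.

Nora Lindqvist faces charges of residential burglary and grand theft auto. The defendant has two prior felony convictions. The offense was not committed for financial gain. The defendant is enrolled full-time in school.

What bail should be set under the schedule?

$190,937

Base amounts from the schedule: residential burglary $134,900; grand theft auto $22,250.
Stacking rule: sum of all bases. $134,900 + $22,250 = $157,150.
Two or more prior felony convictions (+35%): $157,150 × 1.35 = $212,152.50.
Defendant is enrolled full-time in school (−10%): $212,152.50 × 0.9 = $190,937.25.
Rounded to the nearest dollar: $190,937.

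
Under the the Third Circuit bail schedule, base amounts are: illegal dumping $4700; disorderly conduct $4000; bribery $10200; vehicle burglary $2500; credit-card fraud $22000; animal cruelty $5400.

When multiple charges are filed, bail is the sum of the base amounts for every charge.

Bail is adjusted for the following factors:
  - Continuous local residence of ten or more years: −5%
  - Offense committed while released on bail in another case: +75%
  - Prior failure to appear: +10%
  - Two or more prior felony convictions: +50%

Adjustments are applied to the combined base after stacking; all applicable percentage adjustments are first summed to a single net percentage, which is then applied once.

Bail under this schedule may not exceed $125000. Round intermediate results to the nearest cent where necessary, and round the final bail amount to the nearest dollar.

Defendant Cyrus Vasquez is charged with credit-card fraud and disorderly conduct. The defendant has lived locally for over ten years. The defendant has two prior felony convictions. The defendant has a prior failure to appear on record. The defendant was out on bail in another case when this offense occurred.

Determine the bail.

$59800

Base amounts from the schedule: credit-card fraud $22000; disorderly conduct $4000.
Stacking rule: sum of all bases. $22000 + $4000 = $26000.
Net percentage adjustment: −5% +75% +10% +50% = +130%. $26000 × 2.3 = $59800.
$59800 is within the $125000 maximum.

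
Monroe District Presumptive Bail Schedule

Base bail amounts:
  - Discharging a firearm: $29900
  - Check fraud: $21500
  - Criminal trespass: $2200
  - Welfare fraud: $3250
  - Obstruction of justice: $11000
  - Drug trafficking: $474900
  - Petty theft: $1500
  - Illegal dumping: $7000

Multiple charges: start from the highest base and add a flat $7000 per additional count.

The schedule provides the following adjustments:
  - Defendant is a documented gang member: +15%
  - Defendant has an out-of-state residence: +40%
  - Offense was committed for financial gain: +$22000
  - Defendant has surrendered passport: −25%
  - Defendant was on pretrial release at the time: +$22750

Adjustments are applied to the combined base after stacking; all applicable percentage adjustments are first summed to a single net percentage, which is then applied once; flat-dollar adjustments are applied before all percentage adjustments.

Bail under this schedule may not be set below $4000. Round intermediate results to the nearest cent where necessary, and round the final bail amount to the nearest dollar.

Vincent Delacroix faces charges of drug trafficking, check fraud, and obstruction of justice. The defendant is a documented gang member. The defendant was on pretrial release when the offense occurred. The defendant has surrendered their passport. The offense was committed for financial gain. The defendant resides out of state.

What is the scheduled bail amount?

Base amounts from the schedule: drug trafficking $474900; check fraud $21500; obstruction of justice $11000.
Stacking rule: highest base plus $7000 per additional charge. Highest is drug trafficking at $474900; 2 additional charges → +$14000. Combined base = $488900.
Offense was committed for financial gain (+$22000 flat): $488900 + $22000 = $510900.
Defendant was on pretrial release at the time (+$22750 flat): $510900 + $22750 = $533650.
Net percentage adjustment: +15% +40% −25% = +30%. $533650 × 1.3 = $693745.
$693745 is at or above the $4000 minimum.

$693745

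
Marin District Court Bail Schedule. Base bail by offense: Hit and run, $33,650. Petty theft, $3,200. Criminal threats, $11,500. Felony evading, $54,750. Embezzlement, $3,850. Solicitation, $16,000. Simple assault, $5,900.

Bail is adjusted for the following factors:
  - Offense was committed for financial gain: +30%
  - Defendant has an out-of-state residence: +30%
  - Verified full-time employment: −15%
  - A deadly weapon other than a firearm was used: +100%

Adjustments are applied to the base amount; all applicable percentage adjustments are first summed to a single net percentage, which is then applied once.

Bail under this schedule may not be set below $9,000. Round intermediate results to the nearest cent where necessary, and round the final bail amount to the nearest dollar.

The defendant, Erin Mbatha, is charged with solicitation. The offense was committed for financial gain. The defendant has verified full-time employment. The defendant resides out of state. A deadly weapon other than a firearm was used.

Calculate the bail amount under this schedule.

Base amounts from the schedule: solicitation $16,000.
Single charge. Combined base = $16,000.
Net percentage adjustment: +30% +30% −15% +100% = +145%. $16,000 × 2.45 = $39,200.
$39,200 is at or above the $9,000 minimum.

$39,200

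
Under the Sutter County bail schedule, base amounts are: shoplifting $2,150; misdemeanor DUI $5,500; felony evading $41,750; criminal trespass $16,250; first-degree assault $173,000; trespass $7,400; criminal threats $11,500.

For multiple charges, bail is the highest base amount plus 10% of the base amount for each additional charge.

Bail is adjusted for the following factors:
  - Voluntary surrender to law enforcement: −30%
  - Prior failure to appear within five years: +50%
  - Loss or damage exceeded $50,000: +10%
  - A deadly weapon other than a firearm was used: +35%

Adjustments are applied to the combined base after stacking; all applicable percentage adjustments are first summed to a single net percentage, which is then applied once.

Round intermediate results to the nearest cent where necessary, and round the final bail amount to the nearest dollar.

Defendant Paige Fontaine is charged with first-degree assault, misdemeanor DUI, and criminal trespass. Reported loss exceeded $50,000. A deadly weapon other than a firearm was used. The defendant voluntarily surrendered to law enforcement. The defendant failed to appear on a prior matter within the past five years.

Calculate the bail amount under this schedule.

$289,039

Base amounts from the schedule: first-degree assault $173,000; misdemeanor DUI $5,500; criminal trespass $16,250.
Stacking rule: highest base plus 10% of each additional charge. Highest is first-degree assault at $173,000. Additional: $5,500 × 10% = $550; $16,250 × 10% = $1,625. Combined base = $173,000 + $2,175 = $175,175.
Net percentage adjustment: −30% +50% +10% +35% = +65%. $175,175 × 1.65 = $289,038.75.
Rounded to the nearest dollar: $289,039.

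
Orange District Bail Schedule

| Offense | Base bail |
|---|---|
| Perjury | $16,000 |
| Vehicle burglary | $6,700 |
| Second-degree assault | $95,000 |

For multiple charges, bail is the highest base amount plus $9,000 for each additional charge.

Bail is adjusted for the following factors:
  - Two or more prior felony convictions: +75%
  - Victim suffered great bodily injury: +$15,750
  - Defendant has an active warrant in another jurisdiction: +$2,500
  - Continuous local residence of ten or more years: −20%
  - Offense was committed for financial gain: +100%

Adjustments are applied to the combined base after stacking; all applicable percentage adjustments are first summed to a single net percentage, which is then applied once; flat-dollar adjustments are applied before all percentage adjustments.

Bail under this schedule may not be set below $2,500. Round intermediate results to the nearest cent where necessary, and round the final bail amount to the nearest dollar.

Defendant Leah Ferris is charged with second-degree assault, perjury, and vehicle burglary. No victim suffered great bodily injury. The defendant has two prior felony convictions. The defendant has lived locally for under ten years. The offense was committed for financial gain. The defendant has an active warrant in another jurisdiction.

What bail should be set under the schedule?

$317,625

Base amounts from the schedule: second-degree assault $95,000; perjury $16,000; vehicle burglary $6,700.
Stacking rule: highest base plus $9,000 per additional charge. Highest is second-degree assault at $95,000; 2 additional charges → +$18,000. Combined base = $113,000.
Defendant has an active warrant in another jurisdiction (+$2,500 flat): $113,000 + $2,500 = $115,500.
Net percentage adjustment: +75% +100% = +175%. $115,500 × 2.75 = $317,625.
$317,625 is at or above the $2,500 minimum.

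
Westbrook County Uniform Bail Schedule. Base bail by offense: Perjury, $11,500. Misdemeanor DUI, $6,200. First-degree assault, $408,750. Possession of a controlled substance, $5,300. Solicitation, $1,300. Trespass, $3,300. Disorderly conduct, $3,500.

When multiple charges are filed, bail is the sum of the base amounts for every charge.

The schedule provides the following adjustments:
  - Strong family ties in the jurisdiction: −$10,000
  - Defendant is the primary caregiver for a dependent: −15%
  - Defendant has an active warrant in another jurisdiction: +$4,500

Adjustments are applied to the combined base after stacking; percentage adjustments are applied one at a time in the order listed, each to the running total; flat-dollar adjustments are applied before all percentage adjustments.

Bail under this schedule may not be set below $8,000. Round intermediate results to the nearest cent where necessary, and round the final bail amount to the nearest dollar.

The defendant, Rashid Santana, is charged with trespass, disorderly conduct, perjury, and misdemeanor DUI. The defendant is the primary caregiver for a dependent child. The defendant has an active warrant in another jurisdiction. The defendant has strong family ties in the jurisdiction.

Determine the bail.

$16,150

Base amounts from the schedule: trespass $3,300; disorderly conduct $3,500; perjury $11,500; misdemeanor DUI $6,200.
Stacking rule: sum of all bases. $3,300 + $3,500 + $11,500 + $6,200 = $24,500.
Strong family ties in the jurisdiction (−$10,000 flat): $24,500 − $10,000 = $14,500.
Defendant has an active warrant in another jurisdiction (+$4,500 flat): $14,500 + $4,500 = $19,000.
Defendant is the primary caregiver for a dependent (−15%): $19,000 × 0.85 = $16,150.
$16,150 is at or above the $8,000 minimum.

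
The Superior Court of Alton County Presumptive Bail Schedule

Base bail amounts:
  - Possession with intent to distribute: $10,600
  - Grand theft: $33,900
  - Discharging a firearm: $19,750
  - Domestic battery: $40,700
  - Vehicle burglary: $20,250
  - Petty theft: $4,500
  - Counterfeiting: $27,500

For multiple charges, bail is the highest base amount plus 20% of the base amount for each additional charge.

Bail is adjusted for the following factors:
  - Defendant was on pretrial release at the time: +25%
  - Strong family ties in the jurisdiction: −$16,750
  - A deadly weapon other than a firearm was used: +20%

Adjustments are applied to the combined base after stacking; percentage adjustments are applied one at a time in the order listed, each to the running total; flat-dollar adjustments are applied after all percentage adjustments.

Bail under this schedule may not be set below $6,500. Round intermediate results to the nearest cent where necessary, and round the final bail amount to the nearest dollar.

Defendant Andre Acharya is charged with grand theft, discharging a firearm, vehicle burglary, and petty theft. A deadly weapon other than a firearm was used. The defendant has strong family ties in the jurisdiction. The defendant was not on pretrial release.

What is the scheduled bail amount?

$34,610

Base amounts from the schedule: grand theft $33,900; discharging a firearm $19,750; vehicle burglary $20,250; petty theft $4,500.
Stacking rule: highest base plus 20% of each additional charge. Highest is grand theft at $33,900. Additional: $19,750 × 20% = $3,950; $20,250 × 20% = $4,050; $4,500 × 20% = $900. Combined base = $33,900 + $8,900 = $42,800.
A deadly weapon other than a firearm was used (+20%): $42,800 × 1.2 = $51,360.
Strong family ties in the jurisdiction (−$16,750 flat): $51,360 − $16,750 = $34,610.
$34,610 is at or above the $6,500 minimum.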